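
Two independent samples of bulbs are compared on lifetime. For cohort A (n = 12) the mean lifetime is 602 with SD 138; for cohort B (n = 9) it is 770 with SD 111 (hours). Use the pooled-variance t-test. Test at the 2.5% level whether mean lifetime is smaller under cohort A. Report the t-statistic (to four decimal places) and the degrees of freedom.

t = -2.9921, df = 19

Let group 1 = cohort A, group 2 = cohort B. H0: μ_1 = μ_2; H1: μ_1 < μ_2 (two-sample pooled-variance t-test, left-tailed).
s_p² = [(12−1)·138² + (9−1)·111²]/(12+9−2) = 16213.3
t = (602 − 770)/√[16213.3·(1/12 + 1/9)] = -2.9921
df = n₁ + n₂ − 2 = 19
p-value = P(T ≤ -2.9921) ≈ 0.0037
Since p ≈ 0.0037 < α = 0.025, reject H0; the evidence is statistically significant.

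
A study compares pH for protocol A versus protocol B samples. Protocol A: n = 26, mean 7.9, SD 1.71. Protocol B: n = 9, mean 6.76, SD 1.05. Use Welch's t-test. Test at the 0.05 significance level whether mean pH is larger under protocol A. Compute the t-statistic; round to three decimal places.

Let group 1 = protocol A, group 2 = protocol B. H0: μ_1 = μ_2; H1: μ_1 > μ_2 (Welch's two-sample t-test, right-tailed).
t = (x̄_1 − x̄_2)/√(s_1²/n_1 + s_2²/n_2) = (7.9 − 6.76)/√(1.71²/26 + 1.05²/9) = 2.352
Welch–Satterthwaite df ≈ 23.18
p-value = P(T ≥ 2.352) ≈ 0.0138
Since p ≈ 0.0138 < α = 0.05, reject H0; the data support H1.

2.352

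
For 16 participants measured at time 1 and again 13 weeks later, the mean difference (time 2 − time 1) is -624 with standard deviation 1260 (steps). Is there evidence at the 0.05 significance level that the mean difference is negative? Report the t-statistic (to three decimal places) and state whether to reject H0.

t = -1.981; reject H0

H0: μ_d = 0; H1: μ_d < 0 (paired t-test on the differences, left-tailed).
t = d̄/(s_d/√n) = -624/(1260/√16) = -1.981
df = n − 1 = 15
p-value = P(T ≤ -1.981) ≈ 0.0331
Since p ≈ 0.0331 < α = 0.05, reject H0; the evidence is statistically significant.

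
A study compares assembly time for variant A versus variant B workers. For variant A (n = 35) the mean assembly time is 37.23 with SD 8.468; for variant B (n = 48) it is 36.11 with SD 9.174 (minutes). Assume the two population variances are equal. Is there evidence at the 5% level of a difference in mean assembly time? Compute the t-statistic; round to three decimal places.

0.567

Let group 1 = variant A, group 2 = variant B. H0: μ_1 = μ_2; H1: μ_1 ≠ μ_2 (two-sample pooled-variance t-test, two-sided).
s_p² = [(35−1)·8.468² + (48−1)·9.174²]/(35+48−2) = 78.9341
t = (37.23 − 36.11)/√[78.9341·(1/35 + 1/48)] = 0.567
df = n₁ + n₂ − 2 = 81
Two-sided p-value ≈ 0.572
Since p ≈ 0.572 > α = 0.05, fail to reject H0; the data do not provide sufficient evidence against H0.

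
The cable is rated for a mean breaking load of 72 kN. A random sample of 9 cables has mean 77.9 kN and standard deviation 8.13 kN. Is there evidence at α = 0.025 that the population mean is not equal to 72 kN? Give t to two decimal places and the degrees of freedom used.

t = 2.18, df = 8

H0: μ = 72; H1: μ ≠ 72 (one-sample t-test, two-sided).
t = (x̄ − μ₀)/(s/√n) = (77.9 − 72)/(8.13/√9) = 2.18
df = n − 1 = 8
Two-sided p-value ≈ 0.061
Since p ≈ 0.061 > α = 0.025, fail to reject H0; the evidence is not statistically significant.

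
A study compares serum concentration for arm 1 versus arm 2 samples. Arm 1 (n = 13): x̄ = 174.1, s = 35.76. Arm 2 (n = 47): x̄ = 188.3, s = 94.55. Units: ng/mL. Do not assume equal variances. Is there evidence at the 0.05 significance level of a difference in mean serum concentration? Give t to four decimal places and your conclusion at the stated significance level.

t = -0.8359; fail to reject H0

Let group 1 = arm 1, group 2 = arm 2. H0: μ_1 = μ_2; H1: μ_1 ≠ μ_2 (Welch's two-sample t-test, two-sided).
t = (x̄_1 − x̄_2)/√(s_1²/n_1 + s_2²/n_2) = (174.1 − 188.3)/√(35.76²/13 + 94.55²/47) = -0.8359
Welch–Satterthwaite df ≈ 52.28
Two-sided p-value ≈ 0.4070
Since p ≈ 0.4070 > α = 0.05, fail to reject H0; the evidence is not statistically significant.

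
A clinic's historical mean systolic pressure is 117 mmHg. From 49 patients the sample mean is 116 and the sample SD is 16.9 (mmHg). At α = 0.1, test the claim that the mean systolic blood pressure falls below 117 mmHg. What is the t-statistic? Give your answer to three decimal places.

H0: μ = 117; H1: μ < 117 (one-sample t-test, left-tailed).
t = (x̄ − μ₀)/(s/√n) = (116 − 117)/(16.9/√49) = -0.414
df = n − 1 = 48
p-value = P(T ≤ -0.414) ≈ 0.3403
Since p ≈ 0.3403 > α = 0.1, fail to reject H0; the data do not provide sufficient evidence against H0.

-0.414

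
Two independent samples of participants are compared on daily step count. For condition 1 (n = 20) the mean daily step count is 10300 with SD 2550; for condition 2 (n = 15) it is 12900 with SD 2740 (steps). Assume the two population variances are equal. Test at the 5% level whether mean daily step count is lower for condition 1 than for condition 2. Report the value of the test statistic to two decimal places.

Let group 1 = condition 1, group 2 = condition 2. H0: μ_1 = μ_2; H1: μ_1 < μ_2 (two-sample pooled-variance t-test, left-tailed).
s_p² = [(20−1)·2550² + (15−1)·2740²]/(20+15−2) = 6928910
t = (10300 − 12900)/√[6928910·(1/20 + 1/15)] = -2.89
df = n₁ + n₂ − 2 = 33
p-value = P(T ≤ -2.89) ≈ 0.0034
Since p ≈ 0.0034 < α = 0.05, reject H0; the data support H1.

-2.89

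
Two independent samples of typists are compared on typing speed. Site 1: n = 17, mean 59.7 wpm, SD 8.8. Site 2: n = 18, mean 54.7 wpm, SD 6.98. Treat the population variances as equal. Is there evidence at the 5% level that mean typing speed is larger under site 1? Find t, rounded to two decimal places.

1.87

Let group 1 = site 1, group 2 = site 2. H0: μ_1 = μ_2; H1: μ_1 > μ_2 (two-sample pooled-variance t-test, right-tailed).
s_p² = [(17−1)·8.8² + (18−1)·6.98²]/(17+18−2) = 62.6451
t = (59.7 − 54.7)/√[62.6451·(1/17 + 1/18)] = 1.87
df = n₁ + n₂ − 2 = 33
p-value = P(T ≥ 1.87) ≈ 0.035
Since p ≈ 0.035 < α = 0.05, reject H0; the evidence is statistically significant.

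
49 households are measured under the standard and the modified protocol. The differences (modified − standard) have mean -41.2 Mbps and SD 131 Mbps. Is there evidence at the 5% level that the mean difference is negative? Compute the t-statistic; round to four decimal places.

-2.2015

H0: μ_d = 0; H1: μ_d < 0 (paired t-test on the differences, left-tailed).
t = d̄/(s_d/√n) = -41.2/(131/√49) = -2.2015
df = n − 1 = 48
p-value = P(T ≤ -2.2015) ≈ 0.016
Since p ≈ 0.016 < α = 0.05, reject H0; the data support H1.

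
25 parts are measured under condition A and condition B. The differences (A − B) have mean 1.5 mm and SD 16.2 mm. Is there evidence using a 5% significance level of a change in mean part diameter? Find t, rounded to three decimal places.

H0: μ_d = 0; H1: μ_d ≠ 0 (paired t-test on the differences, two-sided).
t = d̄/(s_d/√n) = 1.5/(16.2/√25) = 0.463
df = n − 1 = 24
Two-sided p-value ≈ 0.648
Since p ≈ 0.648 > α = 0.05, fail to reject H0; the data do not provide sufficient evidence against H0.

0.463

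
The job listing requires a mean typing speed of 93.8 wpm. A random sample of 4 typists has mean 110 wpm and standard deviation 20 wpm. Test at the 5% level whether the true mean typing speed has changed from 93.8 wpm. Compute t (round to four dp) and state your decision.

t = 1.6200; fail to reject H0

H0: μ = 93.8; H1: μ ≠ 93.8 (one-sample t-test, two-sided).
t = (x̄ − μ₀)/(s/√n) = (110 − 93.8)/(20/√4) = 1.6200
df = n − 1 = 3
Two-sided p-value ≈ 0.204
Since p ≈ 0.204 > α = 0.05, fail to reject H0; the evidence is not statistically significant.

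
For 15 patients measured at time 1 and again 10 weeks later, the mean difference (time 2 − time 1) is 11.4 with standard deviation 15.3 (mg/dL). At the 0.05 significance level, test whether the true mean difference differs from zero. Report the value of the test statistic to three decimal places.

2.886

H0: μ_d = 0; H1: μ_d ≠ 0 (paired t-test on the differences, two-sided).
t = d̄/(s_d/√n) = 11.4/(15.3/√15) = 2.886
df = n − 1 = 14
Two-sided p-value ≈ 0.012
Since p ≈ 0.012 < α = 0.05, reject H0; the data support H1.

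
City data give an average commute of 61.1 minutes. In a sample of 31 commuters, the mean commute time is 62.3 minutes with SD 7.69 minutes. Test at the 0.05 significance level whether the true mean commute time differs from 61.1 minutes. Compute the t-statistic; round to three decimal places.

0.869

H0: μ = 61.1; H1: μ ≠ 61.1 (one-sample t-test, two-sided).
t = (x̄ − μ₀)/(s/√n) = (62.3 − 61.1)/(7.69/√31) = 0.869
df = n − 1 = 30
Two-sided p-value ≈ 0.3918
Since p ≈ 0.3918 > α = 0.05, fail to reject H0; the evidence is not statistically significant.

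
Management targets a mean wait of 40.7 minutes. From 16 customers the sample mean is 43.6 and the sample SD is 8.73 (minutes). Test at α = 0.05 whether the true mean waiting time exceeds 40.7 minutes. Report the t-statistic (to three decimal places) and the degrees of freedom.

t = 1.329, df = 15

H0: μ = 40.7; H1: μ > 40.7 (one-sample t-test, right-tailed).
t = (x̄ − μ₀)/(s/√n) = (43.6 − 40.7)/(8.73/√16) = 1.329
df = n − 1 = 15
p-value = P(T ≥ 1.329) ≈ 0.102
Since p ≈ 0.102 > α = 0.05, fail to reject H0; the data do not provide sufficient evidence against H0.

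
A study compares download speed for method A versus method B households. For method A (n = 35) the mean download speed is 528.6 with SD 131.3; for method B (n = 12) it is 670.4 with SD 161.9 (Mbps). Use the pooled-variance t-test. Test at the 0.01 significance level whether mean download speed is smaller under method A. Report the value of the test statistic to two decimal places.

Let group 1 = method A, group 2 = method B. H0: μ_1 = μ_2; H1: μ_1 < μ_2 (two-sample pooled-variance t-test, left-tailed).
s_p² = [(35−1)·131.3² + (12−1)·161.9²]/(35+12−2) = 19432.8
t = (528.6 − 670.4)/√[19432.8·(1/35 + 1/12)] = -3.04
df = n₁ + n₂ − 2 = 45
p-value = P(T ≤ -3.04) ≈ 0.0020
Since p ≈ 0.0020 < α = 0.01, reject H0; the data support H1.

-3.04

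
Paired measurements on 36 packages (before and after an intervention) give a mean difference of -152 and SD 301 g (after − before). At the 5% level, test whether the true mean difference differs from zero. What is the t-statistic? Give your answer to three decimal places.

-3.030

H0: μ_d = 0; H1: μ_d ≠ 0 (paired t-test on the differences, two-sided).
t = d̄/(s_d/√n) = -152/(301/√36) = -3.030
df = n − 1 = 35
Two-sided p-value ≈ 0.0046
Since p ≈ 0.0046 < α = 0.05, reject H0; the evidence is statistically significant.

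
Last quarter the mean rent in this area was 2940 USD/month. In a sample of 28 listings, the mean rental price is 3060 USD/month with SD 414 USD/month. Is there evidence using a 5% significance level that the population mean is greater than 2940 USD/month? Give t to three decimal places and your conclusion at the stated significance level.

H0: μ = 2940; H1: μ > 2940 (one-sample t-test, right-tailed).
t = (x̄ − μ₀)/(s/√n) = (3060 − 2940)/(414/√28) = 1.534
df = n − 1 = 27
p-value = P(T ≥ 1.534) ≈ 0.0684
Since p ≈ 0.0684 > α = 0.05, fail to reject H0; the evidence is not statistically significant.

t = 1.534; fail to reject H0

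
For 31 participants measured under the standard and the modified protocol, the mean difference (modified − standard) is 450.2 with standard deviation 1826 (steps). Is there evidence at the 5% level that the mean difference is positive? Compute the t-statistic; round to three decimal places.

H0: μ_d = 0; H1: μ_d > 0 (paired t-test on the differences, right-tailed).
t = d̄/(s_d/√n) = 450.2/(1826/√31) = 1.373
df = n − 1 = 30
p-value = P(T ≥ 1.373) ≈ 0.0900
Since p ≈ 0.0900 > α = 0.05, fail to reject H0; the evidence is not statistically significant.

1.373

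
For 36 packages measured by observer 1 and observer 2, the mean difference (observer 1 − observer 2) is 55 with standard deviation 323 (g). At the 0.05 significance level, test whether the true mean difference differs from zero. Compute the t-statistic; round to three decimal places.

H0: μ_d = 0; H1: μ_d ≠ 0 (paired t-test on the differences, two-sided).
t = d̄/(s_d/√n) = 55/(323/√36) = 1.022
df = n − 1 = 35
Two-sided p-value ≈ 0.3139
Since p ≈ 0.3139 > α = 0.05, fail to reject H0; the data do not provide sufficient evidence against H0.

1.022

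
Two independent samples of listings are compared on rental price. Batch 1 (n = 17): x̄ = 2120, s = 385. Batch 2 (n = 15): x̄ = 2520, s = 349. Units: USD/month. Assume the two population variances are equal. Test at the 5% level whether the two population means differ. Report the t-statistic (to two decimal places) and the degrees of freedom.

t = -3.06, df = 30

Let group 1 = batch 1, group 2 = batch 2. H0: μ_1 = μ_2; H1: μ_1 ≠ μ_2 (two-sample pooled-variance t-test, two-sided).
s_p² = [(17−1)·385² + (15−1)·349²]/(17+15−2) = 135894
t = (2120 − 2520)/√[135894·(1/17 + 1/15)] = -3.06
df = n₁ + n₂ − 2 = 30
Two-sided p-value ≈ 0.005
Since p ≈ 0.005 < α = 0.05, reject H0; the evidence is statistically significant.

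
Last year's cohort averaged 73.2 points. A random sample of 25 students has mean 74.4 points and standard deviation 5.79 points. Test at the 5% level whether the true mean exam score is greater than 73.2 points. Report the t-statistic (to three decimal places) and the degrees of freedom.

H0: μ = 73.2; H1: μ > 73.2 (one-sample t-test, right-tailed).
t = (x̄ − μ₀)/(s/√n) = (74.4 − 73.2)/(5.79/√25) = 1.036
df = n − 1 = 24
p-value = P(T ≥ 1.036) ≈ 0.1552
Since p ≈ 0.1552 > α = 0.05, fail to reject H0; the data do not provide sufficient evidence against H0.

t = 1.036, df = 24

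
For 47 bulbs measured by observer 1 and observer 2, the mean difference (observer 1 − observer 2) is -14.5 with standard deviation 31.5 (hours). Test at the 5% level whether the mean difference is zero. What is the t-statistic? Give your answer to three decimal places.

-3.156

H0: μ_d = 0; H1: μ_d ≠ 0 (paired t-test on the differences, two-sided).
t = d̄/(s_d/√n) = -14.5/(31.5/√47) = -3.156
df = n − 1 = 46
Two-sided p-value ≈ 0.003
Since p ≈ 0.003 < α = 0.05, reject H0; the evidence is statistically significant.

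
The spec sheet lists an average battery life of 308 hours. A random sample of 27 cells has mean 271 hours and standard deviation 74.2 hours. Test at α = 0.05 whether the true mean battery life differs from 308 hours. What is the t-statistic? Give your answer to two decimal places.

-2.59

H0: μ = 308; H1: μ ≠ 308 (one-sample t-test, two-sided).
t = (x̄ − μ₀)/(s/√n) = (271 − 308)/(74.2/√27) = -2.59
df = n − 1 = 26
Two-sided p-value ≈ 0.0155
Since p ≈ 0.0155 < α = 0.05, reject H0; the evidence is statistically significant.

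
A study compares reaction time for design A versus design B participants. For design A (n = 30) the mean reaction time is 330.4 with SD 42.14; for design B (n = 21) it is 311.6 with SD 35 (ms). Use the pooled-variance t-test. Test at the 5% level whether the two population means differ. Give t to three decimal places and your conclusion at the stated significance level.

Let group 1 = design A, group 2 = design B. H0: μ_1 = μ_2; H1: μ_1 ≠ μ_2 (two-sample pooled-variance t-test, two-sided).
s_p² = [(30−1)·42.14² + (21−1)·35²]/(30+21−2) = 1550.97
t = (330.4 − 311.6)/√[1550.97·(1/30 + 1/21)] = 1.678
df = n₁ + n₂ − 2 = 49
Two-sided p-value ≈ 0.0998
Since p ≈ 0.0998 > α = 0.05, fail to reject H0; the data do not provide sufficient evidence against H0.

t = 1.678; fail to reject H0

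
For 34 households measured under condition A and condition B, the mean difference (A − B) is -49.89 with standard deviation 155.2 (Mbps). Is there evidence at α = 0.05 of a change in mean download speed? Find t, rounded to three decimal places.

H0: μ_d = 0; H1: μ_d ≠ 0 (paired t-test on the differences, two-sided).
t = d̄/(s_d/√n) = -49.89/(155.2/√34) = -1.874
df = n − 1 = 33
Two-sided p-value ≈ 0.0698
Since p ≈ 0.0698 > α = 0.05, fail to reject H0; the data do not provide sufficient evidence against H0.

-1.874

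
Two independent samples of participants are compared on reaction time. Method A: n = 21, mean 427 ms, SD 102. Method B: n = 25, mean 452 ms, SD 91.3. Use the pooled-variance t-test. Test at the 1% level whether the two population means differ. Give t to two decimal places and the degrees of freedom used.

t = -0.88, df = 44

Let group 1 = method A, group 2 = method B. H0: μ_1 = μ_2; H1: μ_1 ≠ μ_2 (two-sample pooled-variance t-test, two-sided).
s_p² = [(21−1)·102² + (25−1)·91.3²]/(21+25−2) = 9275.83
t = (427 − 452)/√[9275.83·(1/21 + 1/25)] = -0.88
df = n₁ + n₂ − 2 = 44
Two-sided p-value ≈ 0.385
Since p ≈ 0.385 > α = 0.01, fail to reject H0; the data do not provide sufficient evidence against H0.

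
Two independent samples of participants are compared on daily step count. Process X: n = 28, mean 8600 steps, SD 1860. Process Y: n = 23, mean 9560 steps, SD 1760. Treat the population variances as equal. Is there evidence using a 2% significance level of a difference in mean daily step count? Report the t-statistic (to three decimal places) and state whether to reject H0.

t = -1.879; fail to reject H0

Let group 1 = process X, group 2 = process Y. H0: μ_1 = μ_2; H1: μ_1 ≠ μ_2 (two-sample pooled-variance t-test, two-sided).
s_p² = [(28−1)·1860² + (23−1)·1760²]/(28+23−2) = 3297070
t = (8600 − 9560)/√[3297070·(1/28 + 1/23)] = -1.879
df = n₁ + n₂ − 2 = 49
Two-sided p-value ≈ 0.0662
Since p ≈ 0.0662 > α = 0.02, fail to reject H0; the evidence is not statistically significant.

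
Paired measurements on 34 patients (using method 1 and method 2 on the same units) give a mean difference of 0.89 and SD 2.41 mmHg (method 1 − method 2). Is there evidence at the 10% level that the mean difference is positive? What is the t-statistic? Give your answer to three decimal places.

H0: μ_d = 0; H1: μ_d > 0 (paired t-test on the differences, right-tailed).
t = d̄/(s_d/√n) = 0.89/(2.41/√34) = 2.153
df = n − 1 = 33
p-value = P(T ≥ 2.153) ≈ 0.019
Since p ≈ 0.019 < α = 0.1, reject H0; the data support H1.

2.153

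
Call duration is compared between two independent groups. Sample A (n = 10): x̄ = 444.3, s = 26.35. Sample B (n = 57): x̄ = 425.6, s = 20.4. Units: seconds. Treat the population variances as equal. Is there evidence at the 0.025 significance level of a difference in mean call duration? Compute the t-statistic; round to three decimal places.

2.558

Let group 1 = sample A, group 2 = sample B. H0: μ_1 = μ_2; H1: μ_1 ≠ μ_2 (two-sample pooled-variance t-test, two-sided).
s_p² = [(10−1)·26.35² + (57−1)·20.4²]/(10+57−2) = 454.675
t = (444.3 − 425.6)/√[454.675·(1/10 + 1/57)] = 2.558
df = n₁ + n₂ − 2 = 65
Two-sided p-value ≈ 0.013
Since p ≈ 0.013 < α = 0.025, reject H0; the data support H1.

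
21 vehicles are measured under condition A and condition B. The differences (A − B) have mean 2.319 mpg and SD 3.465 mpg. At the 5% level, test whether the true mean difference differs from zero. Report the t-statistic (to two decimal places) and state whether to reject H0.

t = 3.07; reject H0

H0: μ_d = 0; H1: μ_d ≠ 0 (paired t-test on the differences, two-sided).
t = d̄/(s_d/√n) = 2.319/(3.465/√21) = 3.07
df = n − 1 = 20
Two-sided p-value ≈ 0.0061
Since p ≈ 0.0061 < α = 0.05, reject H0; the data support H1.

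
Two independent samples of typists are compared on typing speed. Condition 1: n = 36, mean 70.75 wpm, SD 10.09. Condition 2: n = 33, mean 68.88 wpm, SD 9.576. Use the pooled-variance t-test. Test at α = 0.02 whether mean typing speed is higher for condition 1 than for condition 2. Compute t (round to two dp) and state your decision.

Let group 1 = condition 1, group 2 = condition 2. H0: μ_1 = μ_2; H1: μ_1 > μ_2 (two-sample pooled-variance t-test, right-tailed).
s_p² = [(36−1)·10.09² + (33−1)·9.576²]/(36+33−2) = 96.9802
t = (70.75 − 68.88)/√[96.9802·(1/36 + 1/33)] = 0.79
df = n₁ + n₂ − 2 = 67
p-value = P(T ≥ 0.79) ≈ 0.2168
Since p ≈ 0.2168 > α = 0.02, fail to reject H0; the evidence is not statistically significant.

t = 0.79; fail to reject H0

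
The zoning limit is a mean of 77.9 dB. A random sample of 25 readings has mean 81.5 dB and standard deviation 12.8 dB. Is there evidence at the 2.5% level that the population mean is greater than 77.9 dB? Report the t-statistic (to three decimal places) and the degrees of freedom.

H0: μ = 77.9; H1: μ > 77.9 (one-sample t-test, right-tailed).
t = (x̄ − μ₀)/(s/√n) = (81.5 − 77.9)/(12.8/√25) = 1.406
df = n − 1 = 24
p-value = P(T ≥ 1.406) ≈ 0.0862
Since p ≈ 0.0862 > α = 0.025, fail to reject H0; the data do not provide sufficient evidence against H0.

t = 1.406, df = 24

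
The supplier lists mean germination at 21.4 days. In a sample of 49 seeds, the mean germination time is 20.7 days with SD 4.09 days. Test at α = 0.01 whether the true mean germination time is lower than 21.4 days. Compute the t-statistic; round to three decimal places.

H0: μ = 21.4; H1: μ < 21.4 (one-sample t-test, left-tailed).
t = (x̄ − μ₀)/(s/√n) = (20.7 − 21.4)/(4.09/√49) = -1.198
df = n − 1 = 48
p-value = P(T ≤ -1.198) ≈ 0.1184
Since p ≈ 0.1184 > α = 0.01, fail to reject H0; the data do not provide sufficient evidence against H0.

-1.198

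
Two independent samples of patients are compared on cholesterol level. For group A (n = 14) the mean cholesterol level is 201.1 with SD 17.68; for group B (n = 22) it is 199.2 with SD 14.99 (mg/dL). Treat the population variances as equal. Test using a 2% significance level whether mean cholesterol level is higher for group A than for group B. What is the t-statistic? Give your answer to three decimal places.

0.346

Let group 1 = group A, group 2 = group B. H0: μ_1 = μ_2; H1: μ_1 > μ_2 (two-sample pooled-variance t-test, right-tailed).
s_p² = [(14−1)·17.68² + (22−1)·14.99²]/(14+22−2) = 258.302
t = (201.1 − 199.2)/√[258.302·(1/14 + 1/22)] = 0.346
df = n₁ + n₂ − 2 = 34
p-value = P(T ≥ 0.346) ≈ 0.366
Since p ≈ 0.366 > α = 0.02, fail to reject H0; the data do not provide sufficient evidence against H0.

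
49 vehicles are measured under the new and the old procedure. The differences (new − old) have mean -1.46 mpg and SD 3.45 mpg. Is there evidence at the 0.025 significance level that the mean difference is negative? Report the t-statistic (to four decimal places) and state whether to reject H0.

H0: μ_d = 0; H1: μ_d < 0 (paired t-test on the differences, left-tailed).
t = d̄/(s_d/√n) = -1.46/(3.45/√49) = -2.9623
df = n − 1 = 48
p-value = P(T ≤ -2.9623) ≈ 0.002
Since p ≈ 0.002 < α = 0.025, reject H0; the evidence is statistically significant.

t = -2.9623; reject H0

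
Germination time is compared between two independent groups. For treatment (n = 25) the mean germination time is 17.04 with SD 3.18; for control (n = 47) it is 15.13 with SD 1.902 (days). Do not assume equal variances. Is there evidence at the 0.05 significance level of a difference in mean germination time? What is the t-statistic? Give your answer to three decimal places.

Let group 1 = treatment, group 2 = control. H0: μ_1 = μ_2; H1: μ_1 ≠ μ_2 (Welch's two-sample t-test, two-sided).
t = (x̄_1 − x̄_2)/√(s_1²/n_1 + s_2²/n_2) = (17.04 − 15.13)/√(3.18²/25 + 1.902²/47) = 2.753
Welch–Satterthwaite df ≈ 33.37
Two-sided p-value ≈ 0.0095
Since p ≈ 0.0095 < α = 0.05, reject H0; the data support H1.

2.753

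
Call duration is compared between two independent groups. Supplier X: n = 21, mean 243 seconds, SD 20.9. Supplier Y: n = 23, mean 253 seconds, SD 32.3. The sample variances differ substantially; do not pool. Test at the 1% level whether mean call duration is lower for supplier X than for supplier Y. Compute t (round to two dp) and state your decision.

t = -1.23; fail to reject H0

Let group 1 = supplier X, group 2 = supplier Y. H0: μ_1 = μ_2; H1: μ_1 < μ_2 (Welch's two-sample t-test, left-tailed).
t = (x̄_1 − x̄_2)/√(s_1²/n_1 + s_2²/n_2) = (243 − 253)/√(20.9²/21 + 32.3²/23) = -1.23
Welch–Satterthwaite df ≈ 38.01
p-value = P(T ≤ -1.23) ≈ 0.1132
Since p ≈ 0.1132 > α = 0.01, fail to reject H0; the data do not provide sufficient evidence against H0.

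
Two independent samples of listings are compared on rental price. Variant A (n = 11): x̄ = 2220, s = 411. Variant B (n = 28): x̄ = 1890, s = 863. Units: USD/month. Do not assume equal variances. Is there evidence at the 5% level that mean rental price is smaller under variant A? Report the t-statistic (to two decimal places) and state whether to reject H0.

t = 1.61; fail to reject H0

Let group 1 = variant A, group 2 = variant B. H0: μ_1 = μ_2; H1: μ_1 < μ_2 (Welch's two-sample t-test, left-tailed).
t = (x̄_1 − x̄_2)/√(s_1²/n_1 + s_2²/n_2) = (2220 − 1890)/√(411²/11 + 863²/28) = 1.61
Welch–Satterthwaite df ≈ 35.36
p-value = P(T ≤ 1.61) ≈ 0.9420
Since p ≈ 0.9420 > α = 0.05, fail to reject H0; the data do not provide sufficient evidence against H0.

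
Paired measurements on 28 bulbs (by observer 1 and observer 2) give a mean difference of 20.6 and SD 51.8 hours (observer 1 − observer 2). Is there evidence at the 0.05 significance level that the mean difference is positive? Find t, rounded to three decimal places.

H0: μ_d = 0; H1: μ_d > 0 (paired t-test on the differences, right-tailed).
t = d̄/(s_d/√n) = 20.6/(51.8/√28) = 2.104
df = n − 1 = 27
p-value = P(T ≥ 2.104) ≈ 0.0224
Since p ≈ 0.0224 < α = 0.05, reject H0; the evidence is statistically significant.

2.104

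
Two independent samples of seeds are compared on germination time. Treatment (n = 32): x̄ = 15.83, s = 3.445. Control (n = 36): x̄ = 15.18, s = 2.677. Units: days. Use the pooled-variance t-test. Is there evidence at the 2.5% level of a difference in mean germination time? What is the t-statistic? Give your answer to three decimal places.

Let group 1 = treatment, group 2 = control. H0: μ_1 = μ_2; H1: μ_1 ≠ μ_2 (two-sample pooled-variance t-test, two-sided).
s_p² = [(32−1)·3.445² + (36−1)·2.677²]/(32+36−2) = 9.3747
t = (15.83 − 15.18)/√[9.3747·(1/32 + 1/36)] = 0.874
df = n₁ + n₂ − 2 = 66
Two-sided p-value ≈ 0.3854
Since p ≈ 0.3854 > α = 0.025, fail to reject H0; the data do not provide sufficient evidence against H0.

0.874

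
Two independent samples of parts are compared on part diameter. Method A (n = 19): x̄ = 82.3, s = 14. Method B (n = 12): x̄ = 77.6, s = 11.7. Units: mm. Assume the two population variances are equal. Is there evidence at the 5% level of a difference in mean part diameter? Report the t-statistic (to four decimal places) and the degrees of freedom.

t = 0.9675, df = 29

Let group 1 = method A, group 2 = method B. H0: μ_1 = μ_2; H1: μ_1 ≠ μ_2 (two-sample pooled-variance t-test, two-sided).
s_p² = [(19−1)·14² + (12−1)·11.7²]/(19+12−2) = 173.579
t = (82.3 − 77.6)/√[173.579·(1/19 + 1/12)] = 0.9675
df = n₁ + n₂ − 2 = 29
Two-sided p-value ≈ 0.3413
Since p ≈ 0.3413 > α = 0.05, fail to reject H0; the evidence is not statistically significant.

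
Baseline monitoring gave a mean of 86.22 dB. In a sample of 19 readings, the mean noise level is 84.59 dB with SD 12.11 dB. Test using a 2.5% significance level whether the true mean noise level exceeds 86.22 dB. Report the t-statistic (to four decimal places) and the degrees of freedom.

H0: μ = 86.22; H1: μ > 86.22 (one-sample t-test, right-tailed).
t = (x̄ − μ₀)/(s/√n) = (84.59 − 86.22)/(12.11/√19) = -0.5867
df = n − 1 = 18
p-value = P(T ≥ -0.5867) ≈ 0.718
Since p ≈ 0.718 > α = 0.025, fail to reject H0; the data do not provide sufficient evidence against H0.

t = -0.5867, df = 18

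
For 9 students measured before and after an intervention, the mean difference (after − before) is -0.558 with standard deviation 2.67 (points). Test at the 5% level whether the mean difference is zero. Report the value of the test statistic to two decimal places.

H0: μ_d = 0; H1: μ_d ≠ 0 (paired t-test on the differences, two-sided).
t = d̄/(s_d/√n) = -0.558/(2.67/√9) = -0.63
df = n − 1 = 8
Two-sided p-value ≈ 0.548
Since p ≈ 0.548 > α = 0.05, fail to reject H0; the evidence is not statistically significant.

-0.63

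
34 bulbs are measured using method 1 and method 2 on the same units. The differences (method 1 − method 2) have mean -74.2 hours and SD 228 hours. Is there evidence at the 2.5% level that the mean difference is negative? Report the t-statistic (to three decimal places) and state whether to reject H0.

H0: μ_d = 0; H1: μ_d < 0 (paired t-test on the differences, left-tailed).
t = d̄/(s_d/√n) = -74.2/(228/√34) = -1.898
df = n − 1 = 33
p-value = P(T ≤ -1.898) ≈ 0.033
Since p ≈ 0.033 > α = 0.025, fail to reject H0; the data do not provide sufficient evidence against H0.

t = -1.898; fail to reject H0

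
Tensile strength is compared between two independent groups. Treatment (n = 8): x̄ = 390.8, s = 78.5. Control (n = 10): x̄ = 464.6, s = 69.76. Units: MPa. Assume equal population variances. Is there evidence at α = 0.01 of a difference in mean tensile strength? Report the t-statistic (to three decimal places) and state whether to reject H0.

t = -2.111; fail to reject H0

Let group 1 = treatment, group 2 = control. H0: μ_1 = μ_2; H1: μ_1 ≠ μ_2 (two-sample pooled-variance t-test, two-sided).
s_p² = [(8−1)·78.5² + (10−1)·69.76²]/(8+10−2) = 5433.37
t = (390.8 − 464.6)/√[5433.37·(1/8 + 1/10)] = -2.111
df = n₁ + n₂ − 2 = 16
Two-sided p-value ≈ 0.051
Since p ≈ 0.051 > α = 0.01, fail to reject H0; the evidence is not statistically significant.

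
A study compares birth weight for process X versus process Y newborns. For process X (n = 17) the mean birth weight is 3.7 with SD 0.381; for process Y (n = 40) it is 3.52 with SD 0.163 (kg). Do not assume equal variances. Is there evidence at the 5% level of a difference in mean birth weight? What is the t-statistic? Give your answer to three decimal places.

1.876

Let group 1 = process X, group 2 = process Y. H0: μ_1 = μ_2; H1: μ_1 ≠ μ_2 (Welch's two-sample t-test, two-sided).
t = (x̄_1 − x̄_2)/√(s_1²/n_1 + s_2²/n_2) = (3.7 − 3.52)/√(0.381²/17 + 0.163²/40) = 1.876
Welch–Satterthwaite df ≈ 18.54
Two-sided p-value ≈ 0.076
Since p ≈ 0.076 > α = 0.05, fail to reject H0; the evidence is not statistically significant.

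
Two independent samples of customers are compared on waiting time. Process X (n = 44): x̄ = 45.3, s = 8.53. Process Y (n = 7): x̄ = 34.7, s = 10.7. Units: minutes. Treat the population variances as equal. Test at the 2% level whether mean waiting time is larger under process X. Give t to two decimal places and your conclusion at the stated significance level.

t = 2.95; reject H0

Let group 1 = process X, group 2 = process Y. H0: μ_1 = μ_2; H1: μ_1 > μ_2 (two-sample pooled-variance t-test, right-tailed).
s_p² = [(44−1)·8.53² + (7−1)·10.7²]/(44+7−2) = 77.8706
t = (45.3 − 34.7)/√[77.8706·(1/44 + 1/7)] = 2.95
df = n₁ + n₂ − 2 = 49
p-value = P(T ≥ 2.95) ≈ 0.002
Since p ≈ 0.002 < α = 0.02, reject H0; the data support H1.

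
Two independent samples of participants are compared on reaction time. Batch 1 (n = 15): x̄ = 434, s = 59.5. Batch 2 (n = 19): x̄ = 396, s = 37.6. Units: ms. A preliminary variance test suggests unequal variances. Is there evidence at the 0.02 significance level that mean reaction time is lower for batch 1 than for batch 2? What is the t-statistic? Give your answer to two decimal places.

Let group 1 = batch 1, group 2 = batch 2. H0: μ_1 = μ_2; H1: μ_1 < μ_2 (Welch's two-sample t-test, left-tailed).
t = (x̄_1 − x̄_2)/√(s_1²/n_1 + s_2²/n_2) = (434 − 396)/√(59.5²/15 + 37.6²/19) = 2.16
Welch–Satterthwaite df ≈ 22.48
p-value = P(T ≤ 2.16) ≈ 0.9790
Since p ≈ 0.9790 > α = 0.02, fail to reject H0; the data do not provide sufficient evidence against H0.

2.16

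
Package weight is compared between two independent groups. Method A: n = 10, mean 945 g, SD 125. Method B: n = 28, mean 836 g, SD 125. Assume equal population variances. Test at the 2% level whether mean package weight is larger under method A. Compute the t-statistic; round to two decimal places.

Let group 1 = method A, group 2 = method B. H0: μ_1 = μ_2; H1: μ_1 > μ_2 (two-sample pooled-variance t-test, right-tailed).
s_p² = [(10−1)·125² + (28−1)·125²]/(10+28−2) = 15625
t = (945 − 836)/√[15625·(1/10 + 1/28)] = 2.37
df = n₁ + n₂ − 2 = 36
p-value = P(T ≥ 2.37) ≈ 0.0117
Since p ≈ 0.0117 < α = 0.02, reject H0; the data support H1.

2.37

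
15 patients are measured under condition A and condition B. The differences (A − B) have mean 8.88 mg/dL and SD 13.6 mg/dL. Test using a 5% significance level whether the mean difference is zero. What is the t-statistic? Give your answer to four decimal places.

2.5288

H0: μ_d = 0; H1: μ_d ≠ 0 (paired t-test on the differences, two-sided).
t = d̄/(s_d/√n) = 8.88/(13.6/√15) = 2.5288
df = n − 1 = 14
Two-sided p-value ≈ 0.024
Since p ≈ 0.024 < α = 0.05, reject H0; the evidence is statistically significant.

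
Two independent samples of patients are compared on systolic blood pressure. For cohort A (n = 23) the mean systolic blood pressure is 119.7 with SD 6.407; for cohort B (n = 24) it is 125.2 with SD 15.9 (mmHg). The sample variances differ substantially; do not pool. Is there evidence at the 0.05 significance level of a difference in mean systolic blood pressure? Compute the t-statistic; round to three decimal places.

-1.567

Let group 1 = cohort A, group 2 = cohort B. H0: μ_1 = μ_2; H1: μ_1 ≠ μ_2 (Welch's two-sample t-test, two-sided).
t = (x̄_1 − x̄_2)/√(s_1²/n_1 + s_2²/n_2) = (119.7 − 125.2)/√(6.407²/23 + 15.9²/24) = -1.567
Welch–Satterthwaite df ≈ 30.54
Two-sided p-value ≈ 0.1274
Since p ≈ 0.1274 > α = 0.05, fail to reject H0; the data do not provide sufficient evidence against H0.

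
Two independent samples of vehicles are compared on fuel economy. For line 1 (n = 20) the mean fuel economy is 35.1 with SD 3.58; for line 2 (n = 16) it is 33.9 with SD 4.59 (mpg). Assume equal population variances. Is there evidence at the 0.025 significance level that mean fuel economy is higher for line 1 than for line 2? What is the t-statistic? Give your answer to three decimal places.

Let group 1 = line 1, group 2 = line 2. H0: μ_1 = μ_2; H1: μ_1 > μ_2 (two-sample pooled-variance t-test, right-tailed).
s_p² = [(20−1)·3.58² + (16−1)·4.59²]/(20+16−2) = 16.4569
t = (35.1 − 33.9)/√[16.4569·(1/20 + 1/16)] = 0.882
df = n₁ + n₂ − 2 = 34
p-value = P(T ≥ 0.882) ≈ 0.192
Since p ≈ 0.192 > α = 0.025, fail to reject H0; the data do not provide sufficient evidence against H0.

0.882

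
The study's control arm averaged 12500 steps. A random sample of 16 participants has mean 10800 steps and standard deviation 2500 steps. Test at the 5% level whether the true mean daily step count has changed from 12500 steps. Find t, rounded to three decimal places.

-2.720

H0: μ = 12500; H1: μ ≠ 12500 (one-sample t-test, two-sided).
t = (x̄ − μ₀)/(s/√n) = (10800 − 12500)/(2500/√16) = -2.720
df = n − 1 = 15
Two-sided p-value ≈ 0.016
Since p ≈ 0.016 < α = 0.05, reject H0; the evidence is statistically significant.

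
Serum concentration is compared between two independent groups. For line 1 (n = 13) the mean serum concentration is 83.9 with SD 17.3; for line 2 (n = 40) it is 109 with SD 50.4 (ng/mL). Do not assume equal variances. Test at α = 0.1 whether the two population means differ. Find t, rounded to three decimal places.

Let group 1 = line 1, group 2 = line 2. H0: μ_1 = μ_2; H1: μ_1 ≠ μ_2 (Welch's two-sample t-test, two-sided).
t = (x̄_1 − x̄_2)/√(s_1²/n_1 + s_2²/n_2) = (83.9 − 109)/√(17.3²/13 + 50.4²/40) = -2.698
Welch–Satterthwaite df ≈ 50.73
Two-sided p-value ≈ 0.0094
Since p ≈ 0.0094 < α = 0.1, reject H0; the data support H1.

-2.698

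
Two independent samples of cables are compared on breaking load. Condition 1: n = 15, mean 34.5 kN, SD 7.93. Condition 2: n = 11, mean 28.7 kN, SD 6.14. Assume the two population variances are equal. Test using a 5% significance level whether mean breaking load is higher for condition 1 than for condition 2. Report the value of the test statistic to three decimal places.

2.019

Let group 1 = condition 1, group 2 = condition 2. H0: μ_1 = μ_2; H1: μ_1 > μ_2 (two-sample pooled-variance t-test, right-tailed).
s_p² = [(15−1)·7.93² + (11−1)·6.14²]/(15+11−2) = 52.391
t = (34.5 − 28.7)/√[52.391·(1/15 + 1/11)] = 2.019
df = n₁ + n₂ − 2 = 24
p-value = P(T ≥ 2.019) ≈ 0.027
Since p ≈ 0.027 < α = 0.05, reject H0; the evidence is statistically significant.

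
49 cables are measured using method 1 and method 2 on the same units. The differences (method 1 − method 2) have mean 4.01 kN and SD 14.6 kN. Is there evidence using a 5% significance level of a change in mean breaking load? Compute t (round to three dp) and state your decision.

t = 1.923; fail to reject H0

H0: μ_d = 0; H1: μ_d ≠ 0 (paired t-test on the differences, two-sided).
t = d̄/(s_d/√n) = 4.01/(14.6/√49) = 1.923
df = n − 1 = 48
Two-sided p-value ≈ 0.060
Since p ≈ 0.060 > α = 0.05, fail to reject H0; the evidence is not statistically significant.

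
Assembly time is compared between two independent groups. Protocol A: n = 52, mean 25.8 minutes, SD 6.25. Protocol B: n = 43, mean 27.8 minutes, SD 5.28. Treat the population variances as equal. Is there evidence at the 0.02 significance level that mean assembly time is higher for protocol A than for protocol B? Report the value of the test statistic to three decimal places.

Let group 1 = protocol A, group 2 = protocol B. H0: μ_1 = μ_2; H1: μ_1 > μ_2 (two-sample pooled-variance t-test, right-tailed).
s_p² = [(52−1)·6.25² + (43−1)·5.28²]/(52+43−2) = 34.0116
t = (25.8 − 27.8)/√[34.0116·(1/52 + 1/43)] = -1.664
df = n₁ + n₂ − 2 = 93
p-value = P(T ≥ -1.664) ≈ 0.9502
Since p ≈ 0.9502 > α = 0.02, fail to reject H0; the data do not provide sufficient evidence against H0.

-1.664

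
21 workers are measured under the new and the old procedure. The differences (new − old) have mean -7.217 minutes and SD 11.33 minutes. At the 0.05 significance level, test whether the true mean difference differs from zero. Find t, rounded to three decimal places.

H0: μ_d = 0; H1: μ_d ≠ 0 (paired t-test on the differences, two-sided).
t = d̄/(s_d/√n) = -7.217/(11.33/√21) = -2.919
df = n − 1 = 20
Two-sided p-value ≈ 0.0085
Since p ≈ 0.0085 < α = 0.05, reject H0; the evidence is statistically significant.

-2.919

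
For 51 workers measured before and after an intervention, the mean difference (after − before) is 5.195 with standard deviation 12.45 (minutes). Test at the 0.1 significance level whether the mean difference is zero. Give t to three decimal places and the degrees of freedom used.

H0: μ_d = 0; H1: μ_d ≠ 0 (paired t-test on the differences, two-sided).
t = d̄/(s_d/√n) = 5.195/(12.45/√51) = 2.980
df = n − 1 = 50
Two-sided p-value ≈ 0.004
Since p ≈ 0.004 < α = 0.1, reject H0; the data support H1.

t = 2.980, df = 50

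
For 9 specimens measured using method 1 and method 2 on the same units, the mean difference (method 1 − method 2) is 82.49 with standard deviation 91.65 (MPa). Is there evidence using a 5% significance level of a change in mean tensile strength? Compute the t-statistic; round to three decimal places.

2.700

H0: μ_d = 0; H1: μ_d ≠ 0 (paired t-test on the differences, two-sided).
t = d̄/(s_d/√n) = 82.49/(91.65/√9) = 2.700
df = n − 1 = 8
Two-sided p-value ≈ 0.027
Since p ≈ 0.027 < α = 0.05, reject H0; the data support H1.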